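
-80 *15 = -1200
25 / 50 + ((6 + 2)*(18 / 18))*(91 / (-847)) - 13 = -13.36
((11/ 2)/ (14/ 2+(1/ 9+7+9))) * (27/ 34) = 2673/ 14144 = 0.19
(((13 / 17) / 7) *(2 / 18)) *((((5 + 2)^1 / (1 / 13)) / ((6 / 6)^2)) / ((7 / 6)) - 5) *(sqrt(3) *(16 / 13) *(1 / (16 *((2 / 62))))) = 2263 *sqrt(3) / 1071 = 3.66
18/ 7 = 2.57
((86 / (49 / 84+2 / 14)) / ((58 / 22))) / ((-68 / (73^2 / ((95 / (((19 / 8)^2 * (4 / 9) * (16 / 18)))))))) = -335242061 / 4059855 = -82.57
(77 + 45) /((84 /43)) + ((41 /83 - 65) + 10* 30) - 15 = 282.95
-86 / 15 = -5.73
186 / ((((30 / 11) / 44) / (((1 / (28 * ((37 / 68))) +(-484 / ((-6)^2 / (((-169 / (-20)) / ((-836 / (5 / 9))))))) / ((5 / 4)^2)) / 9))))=17037882224 / 448426125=37.99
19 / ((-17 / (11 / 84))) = -0.15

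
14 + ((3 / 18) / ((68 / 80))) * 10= 814 / 51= 15.96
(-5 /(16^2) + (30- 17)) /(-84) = -3323 /21504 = -0.15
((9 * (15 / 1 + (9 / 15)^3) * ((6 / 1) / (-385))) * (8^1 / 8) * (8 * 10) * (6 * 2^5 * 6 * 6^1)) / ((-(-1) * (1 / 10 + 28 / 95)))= -143876653056 / 48125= -2989644.74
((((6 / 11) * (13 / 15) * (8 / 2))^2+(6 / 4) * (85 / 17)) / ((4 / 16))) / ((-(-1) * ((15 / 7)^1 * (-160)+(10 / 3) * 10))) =-1407147 / 9831250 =-0.14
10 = 10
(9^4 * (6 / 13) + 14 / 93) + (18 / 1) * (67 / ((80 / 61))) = 190919447 / 48360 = 3947.88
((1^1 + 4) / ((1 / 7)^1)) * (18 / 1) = 630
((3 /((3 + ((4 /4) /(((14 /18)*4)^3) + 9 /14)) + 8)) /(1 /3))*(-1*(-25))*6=29635200 /256313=115.62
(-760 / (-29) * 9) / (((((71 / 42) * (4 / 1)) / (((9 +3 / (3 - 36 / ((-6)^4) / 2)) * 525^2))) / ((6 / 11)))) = 51095854215000 / 973907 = 52464818.73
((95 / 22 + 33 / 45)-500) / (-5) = 163333 / 1650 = 98.99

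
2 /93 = 0.02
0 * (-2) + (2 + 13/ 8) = 29/ 8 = 3.62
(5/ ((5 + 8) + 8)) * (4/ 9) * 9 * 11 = 220/ 21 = 10.48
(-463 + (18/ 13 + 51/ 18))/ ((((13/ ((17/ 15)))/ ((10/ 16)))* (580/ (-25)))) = 3041725/ 2822976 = 1.08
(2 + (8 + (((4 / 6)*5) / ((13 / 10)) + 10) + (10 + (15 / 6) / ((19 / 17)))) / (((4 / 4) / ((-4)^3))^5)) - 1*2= -26097831903232 / 741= -35219746158.21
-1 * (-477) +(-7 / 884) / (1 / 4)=476.97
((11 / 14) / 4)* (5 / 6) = 0.16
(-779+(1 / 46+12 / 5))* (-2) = 178613 / 115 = 1553.16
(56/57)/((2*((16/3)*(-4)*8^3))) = -7/155648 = -0.00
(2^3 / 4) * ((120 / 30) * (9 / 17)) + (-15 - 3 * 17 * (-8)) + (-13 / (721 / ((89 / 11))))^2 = 424791596066 / 1069312937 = 397.26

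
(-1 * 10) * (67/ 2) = -335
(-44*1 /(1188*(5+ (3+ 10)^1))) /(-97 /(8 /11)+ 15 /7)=28 /1785807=0.00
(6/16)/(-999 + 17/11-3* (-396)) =0.00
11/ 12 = 0.92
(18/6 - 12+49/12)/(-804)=59/9648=0.01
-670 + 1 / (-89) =-59631 / 89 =-670.01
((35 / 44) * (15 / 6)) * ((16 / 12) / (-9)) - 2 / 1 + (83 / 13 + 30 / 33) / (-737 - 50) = -14001175 / 6077214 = -2.30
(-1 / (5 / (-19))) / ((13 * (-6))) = -19 / 390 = -0.05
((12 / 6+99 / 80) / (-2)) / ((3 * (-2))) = 0.27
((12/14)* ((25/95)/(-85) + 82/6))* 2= 52960/2261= 23.42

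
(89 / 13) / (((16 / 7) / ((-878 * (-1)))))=273497 / 104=2629.78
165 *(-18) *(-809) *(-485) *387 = -450980407350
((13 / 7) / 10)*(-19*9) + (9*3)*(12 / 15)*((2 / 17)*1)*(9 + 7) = 10593 / 1190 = 8.90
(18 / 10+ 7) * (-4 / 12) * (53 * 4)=-9328 / 15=-621.87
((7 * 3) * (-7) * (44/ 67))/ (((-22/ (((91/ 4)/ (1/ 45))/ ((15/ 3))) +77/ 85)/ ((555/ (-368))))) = 5679539775/ 31146692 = 182.35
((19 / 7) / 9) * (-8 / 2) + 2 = 50 / 63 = 0.79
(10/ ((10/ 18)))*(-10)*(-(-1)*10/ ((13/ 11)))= -19800/ 13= -1523.08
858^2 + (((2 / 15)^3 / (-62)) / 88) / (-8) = 13555723896001 / 18414000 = 736164.00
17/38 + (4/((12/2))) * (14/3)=1217/342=3.56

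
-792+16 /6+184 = -605.33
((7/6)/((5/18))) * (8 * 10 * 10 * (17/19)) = 57120/19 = 3006.32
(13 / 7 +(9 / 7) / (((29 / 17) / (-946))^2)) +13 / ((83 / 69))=193203338906 / 488621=395405.31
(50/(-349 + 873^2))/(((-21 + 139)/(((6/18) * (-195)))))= -325/8989004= -0.00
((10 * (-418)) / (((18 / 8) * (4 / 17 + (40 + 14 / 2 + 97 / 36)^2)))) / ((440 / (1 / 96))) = -969 / 54414041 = -0.00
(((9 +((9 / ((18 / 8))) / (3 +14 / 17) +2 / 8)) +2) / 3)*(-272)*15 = -217396 / 13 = -16722.77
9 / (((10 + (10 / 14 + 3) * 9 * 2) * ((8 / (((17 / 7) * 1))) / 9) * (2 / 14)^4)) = 768.16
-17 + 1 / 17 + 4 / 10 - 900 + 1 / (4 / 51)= -307289 / 340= -903.79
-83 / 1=-83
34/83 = 0.41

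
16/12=4/3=1.33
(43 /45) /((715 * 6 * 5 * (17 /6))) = 43 /2734875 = 0.00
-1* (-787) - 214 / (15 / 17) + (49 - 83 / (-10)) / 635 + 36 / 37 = 545.53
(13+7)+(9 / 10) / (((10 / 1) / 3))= 2027 / 100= 20.27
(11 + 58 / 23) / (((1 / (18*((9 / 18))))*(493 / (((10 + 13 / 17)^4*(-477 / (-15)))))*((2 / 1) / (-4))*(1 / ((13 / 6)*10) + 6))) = -4325700780985662 / 124062845089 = -34867.01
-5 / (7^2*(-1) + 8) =5 / 41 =0.12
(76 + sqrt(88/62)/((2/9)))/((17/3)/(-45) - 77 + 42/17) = -87210/85667 - 20655 * sqrt(341)/5311354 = -1.09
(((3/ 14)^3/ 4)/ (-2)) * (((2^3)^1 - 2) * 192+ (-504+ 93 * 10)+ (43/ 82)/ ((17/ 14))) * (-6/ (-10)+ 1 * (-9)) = 89113527/ 5464480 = 16.31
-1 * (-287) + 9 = 296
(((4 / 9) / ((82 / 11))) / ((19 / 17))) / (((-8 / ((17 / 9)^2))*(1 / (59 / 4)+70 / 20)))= -0.01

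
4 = 4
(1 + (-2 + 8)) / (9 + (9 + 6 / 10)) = 35 / 93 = 0.38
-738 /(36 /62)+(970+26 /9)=-2683 /9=-298.11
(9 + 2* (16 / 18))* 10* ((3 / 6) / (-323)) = -485 / 2907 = -0.17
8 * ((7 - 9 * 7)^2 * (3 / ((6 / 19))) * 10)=2383360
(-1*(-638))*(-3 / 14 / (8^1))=-957 / 56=-17.09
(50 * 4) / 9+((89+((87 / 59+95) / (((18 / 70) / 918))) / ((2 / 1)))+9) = 91505818 / 531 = 172327.34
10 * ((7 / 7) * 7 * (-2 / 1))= -140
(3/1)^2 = 9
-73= -73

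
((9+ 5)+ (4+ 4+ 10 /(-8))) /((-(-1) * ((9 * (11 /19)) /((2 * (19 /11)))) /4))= 59926 /1089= 55.03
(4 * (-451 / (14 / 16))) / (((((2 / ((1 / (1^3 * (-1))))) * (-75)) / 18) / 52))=-2251392 / 175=-12865.10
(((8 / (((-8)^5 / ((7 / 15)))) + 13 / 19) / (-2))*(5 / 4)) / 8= -798587 / 14942208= -0.05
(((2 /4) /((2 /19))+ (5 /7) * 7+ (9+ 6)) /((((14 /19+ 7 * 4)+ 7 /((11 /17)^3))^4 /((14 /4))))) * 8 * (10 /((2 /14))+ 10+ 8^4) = 169091707736118169887984 /518338434168545195314375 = 0.33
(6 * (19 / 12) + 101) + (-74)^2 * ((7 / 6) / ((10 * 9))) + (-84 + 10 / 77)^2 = 11551083209 / 1600830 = 7215.68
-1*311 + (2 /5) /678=-527144 /1695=-311.00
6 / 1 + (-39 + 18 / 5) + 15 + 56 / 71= -4832 / 355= -13.61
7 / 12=0.58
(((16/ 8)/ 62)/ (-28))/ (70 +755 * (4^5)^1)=-1/ 671128920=-0.00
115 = 115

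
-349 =-349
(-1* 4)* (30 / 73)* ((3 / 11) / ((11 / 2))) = -720 / 8833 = -0.08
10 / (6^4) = 5 / 648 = 0.01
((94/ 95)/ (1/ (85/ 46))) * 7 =5593/ 437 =12.80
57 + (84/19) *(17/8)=2523/38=66.39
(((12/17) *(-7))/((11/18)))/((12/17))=-126/11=-11.45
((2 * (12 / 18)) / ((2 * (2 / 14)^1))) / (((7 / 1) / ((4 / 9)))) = 8 / 27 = 0.30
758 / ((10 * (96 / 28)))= 2653 / 120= 22.11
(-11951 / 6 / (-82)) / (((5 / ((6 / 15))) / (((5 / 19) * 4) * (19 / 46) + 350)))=9632506 / 14145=680.98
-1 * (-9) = 9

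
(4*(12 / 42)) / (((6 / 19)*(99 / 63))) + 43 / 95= 8639 / 3135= 2.76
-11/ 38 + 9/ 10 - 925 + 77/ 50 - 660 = -1503707/ 950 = -1582.85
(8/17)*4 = 32/17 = 1.88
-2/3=-0.67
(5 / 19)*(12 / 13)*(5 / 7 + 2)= 60 / 91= 0.66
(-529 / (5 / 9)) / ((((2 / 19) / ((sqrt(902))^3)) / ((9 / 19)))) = -19324899 * sqrt(902) / 5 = -116078155.17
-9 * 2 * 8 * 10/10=-144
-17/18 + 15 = 253/18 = 14.06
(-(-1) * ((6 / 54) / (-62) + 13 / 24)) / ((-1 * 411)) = -1205 / 917352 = -0.00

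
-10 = -10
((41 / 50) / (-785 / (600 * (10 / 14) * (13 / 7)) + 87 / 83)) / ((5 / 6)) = 3185208 / 200405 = 15.89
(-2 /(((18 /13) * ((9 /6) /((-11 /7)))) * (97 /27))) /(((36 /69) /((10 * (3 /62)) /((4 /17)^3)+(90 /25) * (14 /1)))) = 952103009 /13471360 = 70.68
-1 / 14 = -0.07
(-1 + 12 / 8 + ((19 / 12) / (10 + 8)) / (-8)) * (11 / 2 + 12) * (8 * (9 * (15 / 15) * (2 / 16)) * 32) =2464.58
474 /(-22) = -237 /11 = -21.55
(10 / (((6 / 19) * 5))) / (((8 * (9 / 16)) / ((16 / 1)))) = 608 / 27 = 22.52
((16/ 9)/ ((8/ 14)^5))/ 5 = 16807/ 2880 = 5.84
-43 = -43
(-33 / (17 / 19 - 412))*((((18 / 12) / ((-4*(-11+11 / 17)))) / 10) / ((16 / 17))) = 49419 / 159969280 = 0.00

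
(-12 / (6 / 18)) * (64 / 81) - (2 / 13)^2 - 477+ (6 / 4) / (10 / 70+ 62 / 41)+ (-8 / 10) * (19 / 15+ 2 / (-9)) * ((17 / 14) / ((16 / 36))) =-2563278142 / 5057325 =-506.84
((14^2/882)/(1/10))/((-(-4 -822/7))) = 14/765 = 0.02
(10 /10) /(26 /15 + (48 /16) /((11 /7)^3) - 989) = -19965 /19695344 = -0.00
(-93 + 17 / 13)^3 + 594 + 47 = -1692261611 / 2197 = -770260.18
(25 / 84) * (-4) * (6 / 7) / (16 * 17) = -25 / 6664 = -0.00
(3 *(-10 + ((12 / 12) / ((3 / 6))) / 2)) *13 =-351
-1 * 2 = -2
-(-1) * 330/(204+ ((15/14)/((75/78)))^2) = 134750/83807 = 1.61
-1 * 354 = -354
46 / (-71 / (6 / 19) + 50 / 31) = -8556 / 41519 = -0.21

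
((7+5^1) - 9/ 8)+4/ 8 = 91/ 8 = 11.38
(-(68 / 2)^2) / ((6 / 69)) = -13294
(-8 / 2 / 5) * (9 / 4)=-9 / 5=-1.80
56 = 56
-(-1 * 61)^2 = -3721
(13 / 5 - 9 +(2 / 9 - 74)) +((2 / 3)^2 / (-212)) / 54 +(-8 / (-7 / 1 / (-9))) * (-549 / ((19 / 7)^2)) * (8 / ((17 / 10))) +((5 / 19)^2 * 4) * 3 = 2788139774363 / 790384230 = 3527.58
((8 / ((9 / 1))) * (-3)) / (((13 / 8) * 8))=-8 / 39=-0.21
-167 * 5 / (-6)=835 / 6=139.17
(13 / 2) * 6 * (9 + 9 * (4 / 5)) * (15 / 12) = 789.75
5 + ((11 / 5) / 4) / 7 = 711 / 140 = 5.08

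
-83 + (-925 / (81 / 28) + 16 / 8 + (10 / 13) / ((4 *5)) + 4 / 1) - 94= -1033445 / 2106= -490.71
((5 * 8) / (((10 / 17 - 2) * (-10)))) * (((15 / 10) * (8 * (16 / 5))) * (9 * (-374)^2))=684832896 / 5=136966579.20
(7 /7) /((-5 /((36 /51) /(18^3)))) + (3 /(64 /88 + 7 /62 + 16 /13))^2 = 29224571254919 /13926688320510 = 2.10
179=179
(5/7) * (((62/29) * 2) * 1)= 620/203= 3.05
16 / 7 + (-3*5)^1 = -89 / 7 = -12.71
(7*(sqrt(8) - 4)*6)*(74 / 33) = -4144 / 11 + 2072*sqrt(2) / 11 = -110.34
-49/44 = -1.11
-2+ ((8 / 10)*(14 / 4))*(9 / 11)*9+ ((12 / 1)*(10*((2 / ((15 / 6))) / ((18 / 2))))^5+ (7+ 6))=41437697 / 1082565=38.28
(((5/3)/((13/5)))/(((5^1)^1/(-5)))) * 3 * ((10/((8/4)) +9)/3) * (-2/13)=700/507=1.38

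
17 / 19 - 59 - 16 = -1408 / 19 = -74.11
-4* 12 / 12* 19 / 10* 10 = -76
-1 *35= -35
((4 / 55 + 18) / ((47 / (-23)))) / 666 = -11431 / 860805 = -0.01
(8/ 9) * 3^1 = 8/ 3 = 2.67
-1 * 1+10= 9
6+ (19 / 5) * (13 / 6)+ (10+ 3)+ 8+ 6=1237 / 30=41.23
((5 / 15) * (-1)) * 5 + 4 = 7 / 3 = 2.33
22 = 22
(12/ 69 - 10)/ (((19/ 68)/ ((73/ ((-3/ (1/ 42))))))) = 560932/ 27531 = 20.37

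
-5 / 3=-1.67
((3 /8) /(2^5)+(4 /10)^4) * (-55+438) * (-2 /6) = -2286893 /480000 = -4.76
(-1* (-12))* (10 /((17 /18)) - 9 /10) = 9882 /85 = 116.26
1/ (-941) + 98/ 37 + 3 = 196632/ 34817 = 5.65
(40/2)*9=180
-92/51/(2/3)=-46/17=-2.71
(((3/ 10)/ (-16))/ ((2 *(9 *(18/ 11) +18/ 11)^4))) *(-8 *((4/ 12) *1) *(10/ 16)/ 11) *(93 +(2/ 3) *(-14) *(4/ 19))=6906559/ 3829524480000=0.00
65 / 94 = 0.69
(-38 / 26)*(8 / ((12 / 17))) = -646 / 39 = -16.56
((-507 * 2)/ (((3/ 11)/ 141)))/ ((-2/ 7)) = 1834833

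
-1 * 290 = -290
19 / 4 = 4.75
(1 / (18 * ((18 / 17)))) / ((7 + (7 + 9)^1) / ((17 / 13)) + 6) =289 / 129924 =0.00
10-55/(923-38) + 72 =14503/177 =81.94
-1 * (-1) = 1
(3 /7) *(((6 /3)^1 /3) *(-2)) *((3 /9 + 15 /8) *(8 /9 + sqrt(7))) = -53 *sqrt(7) /42 -212 /189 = -4.46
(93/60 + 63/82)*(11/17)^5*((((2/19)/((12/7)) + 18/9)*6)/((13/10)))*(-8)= -287788473940/14378891839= -20.01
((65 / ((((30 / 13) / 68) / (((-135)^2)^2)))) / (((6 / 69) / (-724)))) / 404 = -13110959696491.34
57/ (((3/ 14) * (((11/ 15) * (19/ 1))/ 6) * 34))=630/ 187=3.37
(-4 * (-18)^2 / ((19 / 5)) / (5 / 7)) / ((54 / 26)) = -4368 / 19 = -229.89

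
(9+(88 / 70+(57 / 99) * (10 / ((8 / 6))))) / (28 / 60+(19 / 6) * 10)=33669 / 74228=0.45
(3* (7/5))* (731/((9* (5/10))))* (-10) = -20468/3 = -6822.67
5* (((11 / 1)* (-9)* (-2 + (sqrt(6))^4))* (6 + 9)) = -252450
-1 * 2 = -2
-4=-4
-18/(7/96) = -1728/7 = -246.86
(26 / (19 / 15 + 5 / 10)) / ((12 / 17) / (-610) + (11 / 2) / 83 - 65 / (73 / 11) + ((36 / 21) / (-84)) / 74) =-44426502038100 / 29371242663481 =-1.51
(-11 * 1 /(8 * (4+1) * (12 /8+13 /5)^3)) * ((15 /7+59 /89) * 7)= -0.08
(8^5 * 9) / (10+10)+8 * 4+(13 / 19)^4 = 9629300853 / 651605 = 14777.82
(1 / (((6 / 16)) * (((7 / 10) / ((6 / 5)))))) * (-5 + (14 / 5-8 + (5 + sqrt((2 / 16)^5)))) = -832 / 35 + sqrt(2) / 56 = -23.75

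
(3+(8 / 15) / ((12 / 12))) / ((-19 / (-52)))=2756 / 285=9.67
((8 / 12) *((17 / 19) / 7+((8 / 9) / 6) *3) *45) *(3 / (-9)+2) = 34250 / 1197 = 28.61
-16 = -16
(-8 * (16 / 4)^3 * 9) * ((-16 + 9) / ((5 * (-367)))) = -32256 / 1835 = -17.58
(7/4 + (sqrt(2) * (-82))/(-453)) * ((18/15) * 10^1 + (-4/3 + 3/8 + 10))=20705 * sqrt(2)/5436 + 3535/96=42.21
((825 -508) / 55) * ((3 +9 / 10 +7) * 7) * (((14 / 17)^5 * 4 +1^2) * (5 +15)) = 1727516694526 / 78092135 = 22121.52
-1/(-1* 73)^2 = -1/5329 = -0.00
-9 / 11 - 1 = -20 / 11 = -1.82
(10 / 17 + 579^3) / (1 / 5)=16498885865 / 17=970522697.94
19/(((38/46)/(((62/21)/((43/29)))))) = 41354/903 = 45.80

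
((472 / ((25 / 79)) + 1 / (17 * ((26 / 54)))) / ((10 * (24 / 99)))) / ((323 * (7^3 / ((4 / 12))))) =90654553 / 48968738000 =0.00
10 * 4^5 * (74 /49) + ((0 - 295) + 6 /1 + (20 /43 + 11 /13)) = 415707758 /27391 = 15176.80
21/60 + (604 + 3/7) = 84669/140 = 604.78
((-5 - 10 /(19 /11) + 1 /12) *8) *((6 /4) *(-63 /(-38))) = -153783 /722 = -213.00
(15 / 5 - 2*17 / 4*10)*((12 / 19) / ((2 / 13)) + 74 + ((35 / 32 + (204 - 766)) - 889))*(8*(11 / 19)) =376158805 / 722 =520995.57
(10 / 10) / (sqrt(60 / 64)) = 4 * sqrt(15) / 15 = 1.03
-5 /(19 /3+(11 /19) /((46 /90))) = -6555 /9788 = -0.67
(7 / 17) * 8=3.29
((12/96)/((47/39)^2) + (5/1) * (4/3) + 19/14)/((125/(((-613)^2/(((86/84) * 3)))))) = 1130941813537/142480500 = 7937.52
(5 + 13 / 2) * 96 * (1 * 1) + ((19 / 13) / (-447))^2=37279564345 / 33767721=1104.00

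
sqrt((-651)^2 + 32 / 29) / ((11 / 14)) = 14 * sqrt(356417569) / 319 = 828.55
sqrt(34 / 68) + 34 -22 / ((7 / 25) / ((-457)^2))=-114866712 / 7 + sqrt(2) / 2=-16409529.58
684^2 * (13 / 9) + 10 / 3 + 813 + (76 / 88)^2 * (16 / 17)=4175354357 / 6171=676609.04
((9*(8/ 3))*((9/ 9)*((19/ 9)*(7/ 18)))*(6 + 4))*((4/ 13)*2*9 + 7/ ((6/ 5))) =2359420/ 1053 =2240.66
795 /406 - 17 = -15.04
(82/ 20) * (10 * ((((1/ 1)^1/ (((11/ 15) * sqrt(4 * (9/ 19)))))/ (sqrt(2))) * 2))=205 * sqrt(38)/ 22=57.44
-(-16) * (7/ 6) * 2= 112/ 3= 37.33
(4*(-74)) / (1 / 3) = -888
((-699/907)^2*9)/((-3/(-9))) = 13192227/822649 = 16.04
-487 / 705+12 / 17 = 181 / 11985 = 0.02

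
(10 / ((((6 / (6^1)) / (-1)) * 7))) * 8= -80 / 7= -11.43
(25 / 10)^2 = 25 / 4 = 6.25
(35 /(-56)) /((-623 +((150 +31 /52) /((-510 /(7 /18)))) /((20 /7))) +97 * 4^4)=-5967000 /231127781081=-0.00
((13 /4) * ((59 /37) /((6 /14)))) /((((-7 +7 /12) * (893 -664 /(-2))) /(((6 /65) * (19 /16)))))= -3363 /19943000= -0.00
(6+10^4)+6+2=10014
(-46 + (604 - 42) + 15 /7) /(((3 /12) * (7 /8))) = 2368.65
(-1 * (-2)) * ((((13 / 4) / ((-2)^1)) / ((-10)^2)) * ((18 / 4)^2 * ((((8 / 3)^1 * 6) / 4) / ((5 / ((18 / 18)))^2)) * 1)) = -0.11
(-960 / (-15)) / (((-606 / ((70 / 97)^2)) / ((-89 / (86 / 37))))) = 258171200 / 122589861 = 2.11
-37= -37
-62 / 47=-1.32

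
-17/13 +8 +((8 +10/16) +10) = 25.32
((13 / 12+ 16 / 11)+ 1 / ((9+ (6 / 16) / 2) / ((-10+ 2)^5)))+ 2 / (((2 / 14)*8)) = -3562.30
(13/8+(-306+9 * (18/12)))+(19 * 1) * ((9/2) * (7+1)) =3145/8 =393.12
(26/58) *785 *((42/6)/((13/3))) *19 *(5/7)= 7714.66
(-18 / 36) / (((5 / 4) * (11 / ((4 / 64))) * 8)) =-1 / 3520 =-0.00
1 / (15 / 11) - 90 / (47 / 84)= -112883 / 705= -160.12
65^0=1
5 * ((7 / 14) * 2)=5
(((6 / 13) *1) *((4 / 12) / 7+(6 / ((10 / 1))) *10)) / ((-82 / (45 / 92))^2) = 257175 / 2589493088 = 0.00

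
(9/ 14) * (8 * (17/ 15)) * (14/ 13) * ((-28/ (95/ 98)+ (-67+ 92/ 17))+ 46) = -1723752/ 6175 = -279.15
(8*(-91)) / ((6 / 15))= -1820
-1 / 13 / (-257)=1 / 3341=0.00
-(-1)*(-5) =-5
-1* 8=-8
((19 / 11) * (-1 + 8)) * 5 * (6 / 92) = 1995 / 506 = 3.94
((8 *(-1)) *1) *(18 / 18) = -8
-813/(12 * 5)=-271/20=-13.55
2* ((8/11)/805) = 16/8855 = 0.00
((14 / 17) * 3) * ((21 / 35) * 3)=378 / 85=4.45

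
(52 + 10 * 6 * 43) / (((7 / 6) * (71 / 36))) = 81216 / 71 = 1143.89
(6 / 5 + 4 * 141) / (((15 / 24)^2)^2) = 11575296 / 3125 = 3704.09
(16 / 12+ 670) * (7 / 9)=14098 / 27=522.15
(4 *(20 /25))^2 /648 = 32 /2025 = 0.02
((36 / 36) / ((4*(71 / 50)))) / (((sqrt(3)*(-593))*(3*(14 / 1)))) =-25*sqrt(3) / 10609956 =-0.00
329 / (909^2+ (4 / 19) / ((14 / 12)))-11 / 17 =-1208105498 / 1868221749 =-0.65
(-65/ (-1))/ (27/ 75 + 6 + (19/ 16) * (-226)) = -1000/ 4031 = -0.25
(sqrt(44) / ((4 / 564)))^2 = 874764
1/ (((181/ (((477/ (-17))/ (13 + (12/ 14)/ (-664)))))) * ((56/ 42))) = -831411/ 92953093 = -0.01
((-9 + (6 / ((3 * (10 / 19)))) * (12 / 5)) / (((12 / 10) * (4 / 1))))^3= 1 / 64000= 0.00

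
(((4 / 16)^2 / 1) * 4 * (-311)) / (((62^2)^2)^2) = -311 / 873360422339584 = -0.00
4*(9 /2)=18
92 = 92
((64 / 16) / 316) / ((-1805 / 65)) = -13 / 28519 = -0.00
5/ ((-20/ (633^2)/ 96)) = -9616536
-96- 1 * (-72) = -24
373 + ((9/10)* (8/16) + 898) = 25429/20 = 1271.45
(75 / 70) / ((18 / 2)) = 5 / 42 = 0.12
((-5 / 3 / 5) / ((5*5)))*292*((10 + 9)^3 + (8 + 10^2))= -2034364 / 75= -27124.85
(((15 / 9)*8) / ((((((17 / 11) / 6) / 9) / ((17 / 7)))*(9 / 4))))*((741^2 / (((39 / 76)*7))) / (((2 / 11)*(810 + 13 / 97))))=2009381911680 / 3850567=521840.53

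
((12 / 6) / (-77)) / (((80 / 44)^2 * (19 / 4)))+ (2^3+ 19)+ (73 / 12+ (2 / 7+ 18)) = 2049559 / 39900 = 51.37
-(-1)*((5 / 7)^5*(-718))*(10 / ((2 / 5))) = -56093750 / 16807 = -3337.52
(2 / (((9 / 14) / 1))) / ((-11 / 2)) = -56 / 99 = -0.57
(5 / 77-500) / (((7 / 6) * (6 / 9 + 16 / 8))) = -346455 / 2156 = -160.69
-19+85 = 66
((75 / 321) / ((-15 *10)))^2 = 1 / 412164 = 0.00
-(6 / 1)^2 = -36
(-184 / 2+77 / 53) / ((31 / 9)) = -43191 / 1643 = -26.29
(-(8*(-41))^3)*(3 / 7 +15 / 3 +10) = 3811055616 / 7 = 544436516.57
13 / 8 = 1.62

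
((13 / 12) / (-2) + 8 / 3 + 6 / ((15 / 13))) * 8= 293 / 5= 58.60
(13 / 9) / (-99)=-13 / 891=-0.01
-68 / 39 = -1.74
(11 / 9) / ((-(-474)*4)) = 11 / 17064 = 0.00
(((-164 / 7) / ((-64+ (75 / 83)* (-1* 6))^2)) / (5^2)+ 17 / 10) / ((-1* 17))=-4938030897 / 49385957950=-0.10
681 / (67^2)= 681 / 4489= 0.15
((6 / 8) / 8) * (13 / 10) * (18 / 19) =351 / 3040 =0.12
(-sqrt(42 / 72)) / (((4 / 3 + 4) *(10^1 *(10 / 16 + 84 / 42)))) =-sqrt(21) / 840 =-0.01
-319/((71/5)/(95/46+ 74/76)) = -68.27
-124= -124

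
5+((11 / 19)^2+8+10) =8424 / 361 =23.34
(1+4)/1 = 5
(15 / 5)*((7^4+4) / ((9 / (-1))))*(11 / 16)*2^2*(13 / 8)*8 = -343915 / 12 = -28659.58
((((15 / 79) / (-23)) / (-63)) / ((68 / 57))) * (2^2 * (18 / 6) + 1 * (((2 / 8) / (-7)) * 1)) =31825 / 24216976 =0.00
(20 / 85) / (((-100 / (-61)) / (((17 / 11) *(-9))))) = -549 / 275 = -2.00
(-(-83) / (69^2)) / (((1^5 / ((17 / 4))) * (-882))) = -1411 / 16796808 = -0.00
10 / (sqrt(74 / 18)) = 30 * sqrt(37) / 37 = 4.93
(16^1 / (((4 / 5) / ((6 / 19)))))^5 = 24883200000 / 2476099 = 10049.36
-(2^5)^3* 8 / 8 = -32768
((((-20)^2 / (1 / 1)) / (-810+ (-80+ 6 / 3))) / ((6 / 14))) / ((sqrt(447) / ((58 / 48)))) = -5075*sqrt(447) / 1786212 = -0.06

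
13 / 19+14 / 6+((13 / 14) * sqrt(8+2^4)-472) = -26732 / 57+13 * sqrt(6) / 7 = -464.43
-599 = -599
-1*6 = -6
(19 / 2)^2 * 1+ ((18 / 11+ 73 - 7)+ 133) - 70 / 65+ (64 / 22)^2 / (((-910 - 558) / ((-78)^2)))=588227319 / 2309164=254.74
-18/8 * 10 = -45/2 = -22.50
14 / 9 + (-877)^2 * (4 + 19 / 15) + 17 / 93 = 4050747.81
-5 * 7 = -35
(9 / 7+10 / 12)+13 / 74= 1783 / 777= 2.29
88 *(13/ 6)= 572/ 3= 190.67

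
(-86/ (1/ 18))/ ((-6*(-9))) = -86/ 3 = -28.67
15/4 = 3.75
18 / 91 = 0.20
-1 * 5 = -5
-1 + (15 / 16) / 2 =-17 / 32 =-0.53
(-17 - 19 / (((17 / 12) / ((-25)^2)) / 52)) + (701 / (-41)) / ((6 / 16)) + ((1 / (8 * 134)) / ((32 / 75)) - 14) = -31271188588903 / 71729664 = -435958.94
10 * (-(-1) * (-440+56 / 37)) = -162240 / 37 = -4384.86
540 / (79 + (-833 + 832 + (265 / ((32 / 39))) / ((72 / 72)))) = 5760 / 4277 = 1.35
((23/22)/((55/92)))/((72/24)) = 1058/1815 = 0.58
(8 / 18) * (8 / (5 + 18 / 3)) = 32 / 99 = 0.32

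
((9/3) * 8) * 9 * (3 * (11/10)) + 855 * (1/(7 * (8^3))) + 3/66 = 140563121/197120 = 713.08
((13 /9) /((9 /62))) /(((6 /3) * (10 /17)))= 6851 /810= 8.46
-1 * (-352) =352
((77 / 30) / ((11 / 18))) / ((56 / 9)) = 0.68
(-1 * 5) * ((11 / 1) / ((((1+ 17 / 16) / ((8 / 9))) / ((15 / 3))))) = -3200 / 27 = -118.52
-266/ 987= -38/ 141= -0.27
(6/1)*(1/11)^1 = 0.55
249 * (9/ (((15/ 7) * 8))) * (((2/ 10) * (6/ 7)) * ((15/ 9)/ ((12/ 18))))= 2241/ 40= 56.02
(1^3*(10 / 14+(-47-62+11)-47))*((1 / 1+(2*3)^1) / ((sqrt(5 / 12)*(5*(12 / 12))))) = -404*sqrt(15) / 5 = -312.94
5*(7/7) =5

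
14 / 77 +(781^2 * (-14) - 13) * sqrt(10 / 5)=2 / 11 - 8539467 * sqrt(2)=-12076629.87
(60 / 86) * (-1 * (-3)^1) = 90 / 43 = 2.09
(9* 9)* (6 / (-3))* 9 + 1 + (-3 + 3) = -1457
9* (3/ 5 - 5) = -198/ 5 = -39.60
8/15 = 0.53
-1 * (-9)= 9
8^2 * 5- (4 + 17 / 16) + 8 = 5167 / 16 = 322.94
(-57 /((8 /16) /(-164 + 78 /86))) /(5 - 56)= -266494 /731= -364.56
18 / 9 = 2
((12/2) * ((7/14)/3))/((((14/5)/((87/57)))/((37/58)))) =185/532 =0.35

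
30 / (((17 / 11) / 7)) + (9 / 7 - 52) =10135 / 119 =85.17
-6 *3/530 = -9/265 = -0.03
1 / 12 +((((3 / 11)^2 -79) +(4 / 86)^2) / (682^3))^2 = 0.08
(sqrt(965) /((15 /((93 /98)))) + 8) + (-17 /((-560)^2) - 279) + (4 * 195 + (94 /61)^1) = 31 * sqrt(965) /490 + 9766443763 /19129600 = 512.51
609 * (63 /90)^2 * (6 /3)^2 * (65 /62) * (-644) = -805899.52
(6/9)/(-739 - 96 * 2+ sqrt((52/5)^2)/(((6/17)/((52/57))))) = -570/773021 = -0.00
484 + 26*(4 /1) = 588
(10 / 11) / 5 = 2 / 11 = 0.18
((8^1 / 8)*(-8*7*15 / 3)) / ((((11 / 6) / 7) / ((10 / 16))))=-7350 / 11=-668.18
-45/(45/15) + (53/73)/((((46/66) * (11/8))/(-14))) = -42993/1679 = -25.61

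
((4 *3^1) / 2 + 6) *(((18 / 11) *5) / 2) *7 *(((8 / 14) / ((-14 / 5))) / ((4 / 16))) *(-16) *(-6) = -2073600 / 77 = -26929.87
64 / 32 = 2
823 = 823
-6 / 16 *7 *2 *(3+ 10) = -273 / 4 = -68.25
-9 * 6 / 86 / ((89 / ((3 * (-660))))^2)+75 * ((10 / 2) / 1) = 21875325 / 340603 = 64.23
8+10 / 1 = 18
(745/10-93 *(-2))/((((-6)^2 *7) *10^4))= 521/5040000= 0.00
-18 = -18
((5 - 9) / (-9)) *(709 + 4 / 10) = 14188 / 45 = 315.29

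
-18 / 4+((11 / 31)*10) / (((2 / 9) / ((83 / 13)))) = 78543 / 806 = 97.45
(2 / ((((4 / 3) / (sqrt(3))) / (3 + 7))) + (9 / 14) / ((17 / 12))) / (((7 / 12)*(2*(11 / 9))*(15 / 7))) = 972 / 6545 + 54*sqrt(3) / 11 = 8.65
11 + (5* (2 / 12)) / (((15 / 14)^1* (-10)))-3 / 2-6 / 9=394 / 45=8.76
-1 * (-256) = 256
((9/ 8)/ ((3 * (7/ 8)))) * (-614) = -1842/ 7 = -263.14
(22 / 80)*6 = 33 / 20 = 1.65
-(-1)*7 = 7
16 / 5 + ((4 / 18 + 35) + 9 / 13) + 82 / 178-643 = -31417312 / 52065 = -603.42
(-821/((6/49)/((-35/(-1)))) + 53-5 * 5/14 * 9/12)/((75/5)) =-39415741/2520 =-15641.17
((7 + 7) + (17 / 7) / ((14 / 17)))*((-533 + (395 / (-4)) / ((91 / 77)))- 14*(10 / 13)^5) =-10513.93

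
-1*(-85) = 85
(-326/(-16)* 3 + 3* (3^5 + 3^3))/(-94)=-9.27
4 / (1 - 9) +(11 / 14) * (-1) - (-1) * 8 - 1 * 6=5 / 7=0.71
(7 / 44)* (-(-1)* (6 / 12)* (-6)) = -21 / 44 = -0.48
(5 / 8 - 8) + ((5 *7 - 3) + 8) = 261 / 8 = 32.62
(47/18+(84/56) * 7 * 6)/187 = 1181/3366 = 0.35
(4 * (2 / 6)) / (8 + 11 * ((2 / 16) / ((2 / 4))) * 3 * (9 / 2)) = 32 / 1083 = 0.03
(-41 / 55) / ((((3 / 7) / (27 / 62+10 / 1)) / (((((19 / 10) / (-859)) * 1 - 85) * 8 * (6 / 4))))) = 12325850131 / 665725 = 18514.93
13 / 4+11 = 57 / 4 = 14.25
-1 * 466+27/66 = -10243/22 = -465.59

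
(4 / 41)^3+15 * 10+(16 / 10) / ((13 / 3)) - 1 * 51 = 445164899 / 4479865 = 99.37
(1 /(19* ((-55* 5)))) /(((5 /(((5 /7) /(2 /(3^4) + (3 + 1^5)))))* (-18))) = 0.00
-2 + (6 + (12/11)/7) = 320/77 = 4.16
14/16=7/8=0.88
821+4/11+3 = 9068/11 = 824.36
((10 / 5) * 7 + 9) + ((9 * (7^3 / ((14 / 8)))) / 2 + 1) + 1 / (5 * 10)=45301 / 50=906.02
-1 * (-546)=546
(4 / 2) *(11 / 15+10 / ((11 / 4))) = 1442 / 165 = 8.74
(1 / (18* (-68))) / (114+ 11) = -1 / 153000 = -0.00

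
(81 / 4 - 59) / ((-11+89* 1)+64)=-155 / 568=-0.27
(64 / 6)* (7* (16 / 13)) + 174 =10370 / 39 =265.90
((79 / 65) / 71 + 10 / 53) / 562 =50337 / 137462390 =0.00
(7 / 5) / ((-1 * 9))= -7 / 45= -0.16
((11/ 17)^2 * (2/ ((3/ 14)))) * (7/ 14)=1694/ 867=1.95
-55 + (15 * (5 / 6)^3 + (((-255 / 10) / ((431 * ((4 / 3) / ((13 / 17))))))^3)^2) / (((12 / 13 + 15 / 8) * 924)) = -27954852336065245158171609667 / 508301071935232079050702848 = -55.00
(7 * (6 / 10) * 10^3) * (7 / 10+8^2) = 271740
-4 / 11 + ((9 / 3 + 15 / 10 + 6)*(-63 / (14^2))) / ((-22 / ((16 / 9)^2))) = 4 / 33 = 0.12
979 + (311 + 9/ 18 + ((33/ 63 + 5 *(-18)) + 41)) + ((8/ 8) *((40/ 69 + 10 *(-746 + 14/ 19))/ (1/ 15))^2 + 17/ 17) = 100218168985998583/ 8020698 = 12494943580.47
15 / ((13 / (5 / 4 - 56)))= -3285 / 52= -63.17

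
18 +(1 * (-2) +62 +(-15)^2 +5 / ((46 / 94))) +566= 20222 / 23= 879.22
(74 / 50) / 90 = 37 / 2250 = 0.02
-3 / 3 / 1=-1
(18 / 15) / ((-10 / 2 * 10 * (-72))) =0.00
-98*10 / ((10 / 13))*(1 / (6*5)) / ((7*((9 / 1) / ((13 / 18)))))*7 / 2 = -1.70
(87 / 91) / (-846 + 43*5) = -87 / 57421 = -0.00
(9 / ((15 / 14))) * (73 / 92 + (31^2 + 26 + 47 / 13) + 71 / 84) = 12460727 / 1495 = 8334.93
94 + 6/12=189/2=94.50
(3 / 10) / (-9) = -1 / 30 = -0.03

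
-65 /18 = -3.61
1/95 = 0.01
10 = 10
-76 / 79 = -0.96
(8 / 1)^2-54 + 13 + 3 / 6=47 / 2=23.50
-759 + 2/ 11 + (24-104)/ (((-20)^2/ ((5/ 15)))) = -125216/ 165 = -758.88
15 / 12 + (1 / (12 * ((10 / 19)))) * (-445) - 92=-3869 / 24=-161.21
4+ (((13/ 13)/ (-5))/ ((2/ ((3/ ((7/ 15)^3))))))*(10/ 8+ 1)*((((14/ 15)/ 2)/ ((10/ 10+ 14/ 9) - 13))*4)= 47783/ 9212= 5.19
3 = 3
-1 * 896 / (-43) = 896 / 43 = 20.84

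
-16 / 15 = -1.07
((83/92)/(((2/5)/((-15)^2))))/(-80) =-18675/2944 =-6.34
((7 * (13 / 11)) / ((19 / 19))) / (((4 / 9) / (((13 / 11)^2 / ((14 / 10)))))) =98865 / 5324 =18.57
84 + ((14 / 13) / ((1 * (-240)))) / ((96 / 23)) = 12579679 / 149760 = 84.00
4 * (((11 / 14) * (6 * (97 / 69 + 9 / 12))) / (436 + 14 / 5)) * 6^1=14025 / 25231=0.56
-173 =-173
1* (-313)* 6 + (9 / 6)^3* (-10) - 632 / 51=-392525 / 204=-1924.14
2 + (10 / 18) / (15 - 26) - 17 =-1490 / 99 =-15.05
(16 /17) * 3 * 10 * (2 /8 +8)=3960 /17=232.94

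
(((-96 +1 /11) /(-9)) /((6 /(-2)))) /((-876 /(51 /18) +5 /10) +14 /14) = 35870 /3106917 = 0.01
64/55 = 1.16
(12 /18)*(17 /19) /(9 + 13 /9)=0.06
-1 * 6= -6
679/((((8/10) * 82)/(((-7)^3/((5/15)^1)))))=-3493455/328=-10650.78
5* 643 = 3215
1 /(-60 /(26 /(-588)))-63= -1111307 /17640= -63.00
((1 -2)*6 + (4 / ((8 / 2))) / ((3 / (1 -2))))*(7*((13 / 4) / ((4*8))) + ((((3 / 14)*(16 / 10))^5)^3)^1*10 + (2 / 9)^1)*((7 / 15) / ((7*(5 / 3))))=-591852138328539235958079943 / 2503596890009003906250000000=-0.24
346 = 346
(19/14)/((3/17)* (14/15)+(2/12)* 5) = 4845/3563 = 1.36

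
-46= -46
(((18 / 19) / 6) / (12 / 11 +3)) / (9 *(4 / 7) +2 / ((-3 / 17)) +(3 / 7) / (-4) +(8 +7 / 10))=0.02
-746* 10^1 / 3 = -7460 / 3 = -2486.67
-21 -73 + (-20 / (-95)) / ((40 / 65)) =-3559 / 38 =-93.66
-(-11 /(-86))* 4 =-22 /43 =-0.51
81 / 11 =7.36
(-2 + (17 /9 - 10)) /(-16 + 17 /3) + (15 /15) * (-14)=-1211 /93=-13.02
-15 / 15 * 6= -6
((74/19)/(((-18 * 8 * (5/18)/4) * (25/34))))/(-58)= 629/68875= 0.01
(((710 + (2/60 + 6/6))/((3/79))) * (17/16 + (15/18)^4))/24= 1686834149/1399680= 1205.16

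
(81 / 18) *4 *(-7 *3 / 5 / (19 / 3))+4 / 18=-10016 / 855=-11.71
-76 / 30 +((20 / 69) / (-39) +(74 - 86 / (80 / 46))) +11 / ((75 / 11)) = 6356833 / 269100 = 23.62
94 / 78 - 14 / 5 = -311 / 195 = -1.59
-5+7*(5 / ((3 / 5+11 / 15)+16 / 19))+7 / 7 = 1499 / 124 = 12.09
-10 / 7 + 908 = 6346 / 7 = 906.57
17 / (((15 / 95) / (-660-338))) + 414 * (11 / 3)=-317800 / 3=-105933.33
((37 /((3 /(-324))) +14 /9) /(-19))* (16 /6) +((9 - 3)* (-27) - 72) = 167558 /513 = 326.62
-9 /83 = -0.11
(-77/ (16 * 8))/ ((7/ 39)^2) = -16731/ 896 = -18.67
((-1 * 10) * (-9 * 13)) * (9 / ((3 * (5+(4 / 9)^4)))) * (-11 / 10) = -25332021 / 33061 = -766.22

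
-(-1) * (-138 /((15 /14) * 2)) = -322 /5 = -64.40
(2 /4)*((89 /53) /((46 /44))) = 0.80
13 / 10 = 1.30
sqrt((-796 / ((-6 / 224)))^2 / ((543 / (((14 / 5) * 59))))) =89152 * sqrt(2242590) / 8145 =16391.36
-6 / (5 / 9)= -54 / 5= -10.80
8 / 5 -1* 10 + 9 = 3 / 5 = 0.60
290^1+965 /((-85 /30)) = -860 /17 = -50.59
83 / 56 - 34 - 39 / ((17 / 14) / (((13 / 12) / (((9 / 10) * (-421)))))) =-116964833 / 3607128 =-32.43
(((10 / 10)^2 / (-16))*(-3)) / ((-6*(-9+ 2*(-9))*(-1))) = -1 / 864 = -0.00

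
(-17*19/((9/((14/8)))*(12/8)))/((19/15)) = -595/18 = -33.06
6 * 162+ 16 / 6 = 2924 / 3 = 974.67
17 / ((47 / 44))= 748 / 47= 15.91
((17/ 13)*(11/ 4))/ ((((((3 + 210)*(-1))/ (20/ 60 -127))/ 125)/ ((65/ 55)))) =201875/ 639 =315.92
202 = 202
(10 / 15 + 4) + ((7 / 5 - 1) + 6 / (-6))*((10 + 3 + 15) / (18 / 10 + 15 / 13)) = -49 / 48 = -1.02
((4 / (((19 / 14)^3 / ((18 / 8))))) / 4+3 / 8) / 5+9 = 2539209 / 274360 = 9.26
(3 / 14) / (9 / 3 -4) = -3 / 14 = -0.21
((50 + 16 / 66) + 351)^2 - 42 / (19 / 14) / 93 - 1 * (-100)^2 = 96851460265 / 641421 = 150995.15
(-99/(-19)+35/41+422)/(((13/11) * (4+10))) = 1834041/70889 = 25.87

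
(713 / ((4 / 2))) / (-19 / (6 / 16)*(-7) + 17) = 2139 / 2230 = 0.96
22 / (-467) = -22 / 467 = -0.05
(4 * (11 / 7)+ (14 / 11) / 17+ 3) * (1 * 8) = 98024 / 1309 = 74.88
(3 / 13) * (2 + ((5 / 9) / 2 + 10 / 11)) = 631 / 858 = 0.74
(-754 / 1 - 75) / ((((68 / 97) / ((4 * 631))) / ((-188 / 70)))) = 4769616682 / 595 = 8016162.49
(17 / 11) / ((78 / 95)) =1615 / 858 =1.88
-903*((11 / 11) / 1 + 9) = -9030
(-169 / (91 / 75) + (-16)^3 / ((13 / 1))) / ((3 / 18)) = -248082 / 91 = -2726.18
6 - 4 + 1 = 3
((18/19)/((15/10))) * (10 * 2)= 240/19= 12.63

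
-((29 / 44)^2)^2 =-707281 / 3748096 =-0.19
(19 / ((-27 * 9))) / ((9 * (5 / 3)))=-19 / 3645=-0.01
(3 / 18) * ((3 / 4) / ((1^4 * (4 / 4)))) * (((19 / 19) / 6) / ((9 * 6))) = 1 / 2592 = 0.00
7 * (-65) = -455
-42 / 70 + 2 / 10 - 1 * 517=-517.40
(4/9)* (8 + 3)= 44/9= 4.89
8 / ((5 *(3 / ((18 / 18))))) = 8 / 15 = 0.53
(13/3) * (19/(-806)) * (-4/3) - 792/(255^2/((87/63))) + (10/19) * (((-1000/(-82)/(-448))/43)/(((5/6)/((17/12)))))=0.12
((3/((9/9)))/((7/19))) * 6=342/7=48.86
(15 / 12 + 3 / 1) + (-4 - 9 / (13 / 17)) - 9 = -20.52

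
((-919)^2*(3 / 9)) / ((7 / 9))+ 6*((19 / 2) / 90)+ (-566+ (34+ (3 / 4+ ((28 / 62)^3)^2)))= 134721394318788521 / 372751546020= 361424.11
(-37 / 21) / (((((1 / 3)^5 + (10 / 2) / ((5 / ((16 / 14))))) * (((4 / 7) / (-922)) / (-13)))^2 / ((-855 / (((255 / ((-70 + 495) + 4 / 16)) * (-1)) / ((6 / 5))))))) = -2609613052934704995087 / 2588352680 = -1008213862468.97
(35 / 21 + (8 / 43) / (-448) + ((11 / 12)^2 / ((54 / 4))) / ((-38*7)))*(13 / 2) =481580879 / 44470944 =10.83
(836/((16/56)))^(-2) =1/8561476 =0.00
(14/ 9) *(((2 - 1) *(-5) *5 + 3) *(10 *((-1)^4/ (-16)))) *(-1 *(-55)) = 21175/ 18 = 1176.39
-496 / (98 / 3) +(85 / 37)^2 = -664511 / 67081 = -9.91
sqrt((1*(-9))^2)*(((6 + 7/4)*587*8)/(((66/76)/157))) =651379812/11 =59216346.55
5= 5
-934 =-934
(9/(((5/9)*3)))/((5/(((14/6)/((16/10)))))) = 63/40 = 1.58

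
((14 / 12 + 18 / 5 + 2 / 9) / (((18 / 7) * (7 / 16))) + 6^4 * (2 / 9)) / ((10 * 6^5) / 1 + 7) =0.00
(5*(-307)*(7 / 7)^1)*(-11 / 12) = 16885 / 12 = 1407.08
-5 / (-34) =0.15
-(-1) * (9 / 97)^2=0.01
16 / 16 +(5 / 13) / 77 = 1006 / 1001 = 1.00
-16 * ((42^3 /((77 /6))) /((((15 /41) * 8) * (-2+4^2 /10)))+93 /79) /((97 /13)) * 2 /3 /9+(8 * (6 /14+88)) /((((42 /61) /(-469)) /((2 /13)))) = -5063913010648 /69035967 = -73351.81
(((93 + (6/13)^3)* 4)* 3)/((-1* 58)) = -42318/2197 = -19.26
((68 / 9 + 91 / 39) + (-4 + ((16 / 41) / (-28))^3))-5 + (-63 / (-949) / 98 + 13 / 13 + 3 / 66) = 4297660809956 / 2220992526753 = 1.94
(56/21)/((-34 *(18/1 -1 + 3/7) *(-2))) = 7/3111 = 0.00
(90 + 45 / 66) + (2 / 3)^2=18043 / 198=91.13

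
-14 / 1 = -14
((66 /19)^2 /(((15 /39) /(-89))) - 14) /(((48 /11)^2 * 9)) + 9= -138014141 /18714240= -7.37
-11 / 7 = -1.57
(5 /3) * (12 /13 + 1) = 125 /39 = 3.21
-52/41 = -1.27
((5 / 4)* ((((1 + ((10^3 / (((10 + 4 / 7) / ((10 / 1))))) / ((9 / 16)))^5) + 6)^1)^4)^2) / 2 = 423146823056249939230298112392514082245997897002124867980347770209036605714735043201472721752777838155168950788511699524979077517990857895955351978719127024250617747579078553429436700865006455457445507090847649224210005726259980005 / 632207039400038792911477810929070215682085478639336553256213183358037581649222699422802688026179769608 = 669316848255619050737594700000000000000000000000000000000000000000000000000000000000000000000000000000000000000000000000000000000.00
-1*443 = -443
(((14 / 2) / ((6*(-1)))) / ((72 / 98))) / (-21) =49 / 648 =0.08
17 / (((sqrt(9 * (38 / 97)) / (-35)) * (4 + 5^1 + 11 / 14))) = -4165 * sqrt(3686) / 7809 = -32.38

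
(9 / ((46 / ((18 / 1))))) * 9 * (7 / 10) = 5103 / 230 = 22.19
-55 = -55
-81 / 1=-81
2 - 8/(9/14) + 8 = -22/9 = -2.44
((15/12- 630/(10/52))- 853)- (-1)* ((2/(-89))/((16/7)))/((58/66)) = -85230013/20648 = -4127.76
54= 54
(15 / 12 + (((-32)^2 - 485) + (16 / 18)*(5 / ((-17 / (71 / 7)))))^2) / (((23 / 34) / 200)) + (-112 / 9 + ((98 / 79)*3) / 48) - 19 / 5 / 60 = 2085410789417260589 / 24519688200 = 85050461.18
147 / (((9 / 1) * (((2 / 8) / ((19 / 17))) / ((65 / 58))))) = 121030 / 1479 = 81.83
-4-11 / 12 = -59 / 12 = -4.92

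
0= 0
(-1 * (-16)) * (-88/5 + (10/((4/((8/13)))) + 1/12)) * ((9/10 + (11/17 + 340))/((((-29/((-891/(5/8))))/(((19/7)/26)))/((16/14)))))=-261343733162688/510316625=-512120.75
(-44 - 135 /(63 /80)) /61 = -3.53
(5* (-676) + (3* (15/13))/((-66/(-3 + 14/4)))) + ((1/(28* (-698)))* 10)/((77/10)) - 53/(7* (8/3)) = -66180839541/19563544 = -3382.87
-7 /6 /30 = -7 /180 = -0.04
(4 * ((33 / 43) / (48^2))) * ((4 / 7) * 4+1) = 253 / 57792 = 0.00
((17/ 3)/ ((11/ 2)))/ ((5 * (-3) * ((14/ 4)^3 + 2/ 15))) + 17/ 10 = 2892601/ 1703130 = 1.70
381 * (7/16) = 2667/16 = 166.69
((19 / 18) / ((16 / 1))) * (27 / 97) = 57 / 3104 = 0.02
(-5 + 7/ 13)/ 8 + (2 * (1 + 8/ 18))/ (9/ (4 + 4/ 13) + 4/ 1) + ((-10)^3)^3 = -159588000013289/ 159588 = -1000000000.08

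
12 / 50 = 6 / 25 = 0.24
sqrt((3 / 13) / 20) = sqrt(195) / 130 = 0.11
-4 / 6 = -2 / 3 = -0.67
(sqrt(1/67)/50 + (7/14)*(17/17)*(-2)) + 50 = sqrt(67)/3350 + 49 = 49.00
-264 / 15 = -88 / 5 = -17.60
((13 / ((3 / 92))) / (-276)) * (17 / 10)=-221 / 90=-2.46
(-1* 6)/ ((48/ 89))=-89/ 8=-11.12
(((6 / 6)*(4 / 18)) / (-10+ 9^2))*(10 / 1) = 20 / 639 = 0.03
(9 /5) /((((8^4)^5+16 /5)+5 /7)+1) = 7 /4483583629026627148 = 0.00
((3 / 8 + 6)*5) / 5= 51 / 8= 6.38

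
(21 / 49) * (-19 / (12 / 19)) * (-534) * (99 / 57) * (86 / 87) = 2399529 / 203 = 11820.34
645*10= 6450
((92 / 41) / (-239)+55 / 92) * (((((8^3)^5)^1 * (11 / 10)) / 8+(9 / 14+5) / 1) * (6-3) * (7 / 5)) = 538941505700986616529 / 45075400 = 11956444217932.32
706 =706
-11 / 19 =-0.58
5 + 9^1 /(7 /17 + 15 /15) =91 /8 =11.38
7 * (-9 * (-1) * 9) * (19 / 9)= 1197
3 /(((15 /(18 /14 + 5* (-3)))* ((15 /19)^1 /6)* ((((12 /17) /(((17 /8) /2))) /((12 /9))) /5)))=-21964 /105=-209.18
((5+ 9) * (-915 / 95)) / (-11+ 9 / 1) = 1281 / 19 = 67.42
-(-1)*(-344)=-344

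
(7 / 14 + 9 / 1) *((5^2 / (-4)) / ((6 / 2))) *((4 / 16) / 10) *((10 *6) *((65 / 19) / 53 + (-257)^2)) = -1960831.60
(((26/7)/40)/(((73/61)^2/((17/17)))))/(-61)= -793/746060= -0.00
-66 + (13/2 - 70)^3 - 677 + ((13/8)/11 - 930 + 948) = -256772.73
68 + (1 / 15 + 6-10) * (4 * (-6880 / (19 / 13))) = 74130.60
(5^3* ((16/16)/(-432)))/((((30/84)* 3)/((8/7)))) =-25/81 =-0.31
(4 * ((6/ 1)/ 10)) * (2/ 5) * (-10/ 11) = -48/ 55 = -0.87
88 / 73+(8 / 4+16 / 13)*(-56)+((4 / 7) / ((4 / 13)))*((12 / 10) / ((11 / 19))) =-64256102 / 365365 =-175.87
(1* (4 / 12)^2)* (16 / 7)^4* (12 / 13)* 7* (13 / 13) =262144 / 13377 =19.60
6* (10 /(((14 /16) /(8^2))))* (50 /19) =1536000 /133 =11548.87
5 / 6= 0.83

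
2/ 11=0.18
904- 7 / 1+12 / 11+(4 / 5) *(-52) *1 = 47107 / 55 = 856.49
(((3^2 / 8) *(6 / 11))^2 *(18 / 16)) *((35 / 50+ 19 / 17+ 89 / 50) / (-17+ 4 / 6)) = -2735937 / 29321600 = -0.09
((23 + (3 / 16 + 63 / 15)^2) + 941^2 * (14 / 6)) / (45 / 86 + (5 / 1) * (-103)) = -1705825480129 / 424752000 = -4016.05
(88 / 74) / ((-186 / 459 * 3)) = -0.98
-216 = -216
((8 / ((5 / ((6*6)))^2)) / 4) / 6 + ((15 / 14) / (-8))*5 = 46509 / 2800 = 16.61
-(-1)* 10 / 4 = 5 / 2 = 2.50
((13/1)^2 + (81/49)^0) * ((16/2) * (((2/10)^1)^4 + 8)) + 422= 1413022/125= 11304.18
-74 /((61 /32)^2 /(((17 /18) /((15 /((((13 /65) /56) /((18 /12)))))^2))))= -40256 /83073650625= -0.00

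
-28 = -28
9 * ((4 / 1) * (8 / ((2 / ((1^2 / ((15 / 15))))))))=144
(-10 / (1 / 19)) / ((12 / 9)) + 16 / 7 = -1963 / 14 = -140.21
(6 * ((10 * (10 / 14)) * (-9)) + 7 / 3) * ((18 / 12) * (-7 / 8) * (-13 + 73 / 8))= -249581 / 128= -1949.85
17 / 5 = 3.40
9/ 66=3/ 22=0.14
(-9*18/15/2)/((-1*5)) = 27/25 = 1.08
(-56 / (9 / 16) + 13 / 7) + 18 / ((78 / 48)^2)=-967619 / 10647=-90.88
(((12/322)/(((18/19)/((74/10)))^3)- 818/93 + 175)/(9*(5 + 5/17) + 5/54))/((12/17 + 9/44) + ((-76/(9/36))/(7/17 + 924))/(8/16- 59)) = 4140088580862050102/984174615501554375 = 4.21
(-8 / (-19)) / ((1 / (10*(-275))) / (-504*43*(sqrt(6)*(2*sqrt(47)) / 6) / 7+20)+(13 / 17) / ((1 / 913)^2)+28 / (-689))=1589042614037776891236746360000 / 2405664814991095828519561044225996989-3114860953776000*sqrt(282) / 2405664814991095828519561044225996989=0.00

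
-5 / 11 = -0.45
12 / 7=1.71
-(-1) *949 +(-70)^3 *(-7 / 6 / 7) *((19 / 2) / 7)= 235597 / 3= 78532.33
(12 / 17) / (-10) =-6 / 85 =-0.07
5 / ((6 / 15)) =25 / 2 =12.50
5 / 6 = 0.83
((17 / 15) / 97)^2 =289 / 2117025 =0.00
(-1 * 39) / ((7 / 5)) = -195 / 7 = -27.86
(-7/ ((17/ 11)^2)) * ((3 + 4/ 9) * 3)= -26257/ 867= -30.28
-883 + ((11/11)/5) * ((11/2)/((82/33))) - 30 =-748297/820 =-912.56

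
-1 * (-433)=433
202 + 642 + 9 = 853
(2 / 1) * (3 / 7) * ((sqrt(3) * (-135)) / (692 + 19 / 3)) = -486 * sqrt(3) / 2933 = -0.29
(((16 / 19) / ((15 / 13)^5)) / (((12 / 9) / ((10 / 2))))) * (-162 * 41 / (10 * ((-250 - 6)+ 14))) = 30446026 / 7184375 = 4.24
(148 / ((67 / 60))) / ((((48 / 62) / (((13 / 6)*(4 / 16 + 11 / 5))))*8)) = 730639 / 6432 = 113.59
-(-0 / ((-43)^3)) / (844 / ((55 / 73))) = 0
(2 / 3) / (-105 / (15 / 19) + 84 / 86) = -86 / 17031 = -0.01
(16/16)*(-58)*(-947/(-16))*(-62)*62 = 26391943/2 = 13195971.50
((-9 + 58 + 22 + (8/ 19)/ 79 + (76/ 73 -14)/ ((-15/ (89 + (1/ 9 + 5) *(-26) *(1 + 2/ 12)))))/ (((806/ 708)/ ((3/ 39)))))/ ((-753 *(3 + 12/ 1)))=-73070841206/ 875330284909275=-0.00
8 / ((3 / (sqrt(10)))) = 8 * sqrt(10) / 3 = 8.43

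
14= 14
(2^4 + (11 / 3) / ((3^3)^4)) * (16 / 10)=204073432 / 7971615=25.60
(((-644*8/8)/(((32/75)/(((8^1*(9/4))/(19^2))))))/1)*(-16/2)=217350/361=602.08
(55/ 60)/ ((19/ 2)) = 0.10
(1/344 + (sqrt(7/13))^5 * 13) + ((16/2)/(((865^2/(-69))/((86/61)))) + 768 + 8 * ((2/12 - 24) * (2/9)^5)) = 49 * sqrt(91)/169 + 2135787972266971279/2781341362549800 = 770.66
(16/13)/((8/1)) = 2/13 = 0.15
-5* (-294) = 1470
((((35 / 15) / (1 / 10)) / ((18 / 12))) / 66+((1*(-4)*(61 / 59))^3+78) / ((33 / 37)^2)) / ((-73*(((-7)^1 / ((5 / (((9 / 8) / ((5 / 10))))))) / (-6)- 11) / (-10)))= -2515592430400 / 20523057054291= -0.12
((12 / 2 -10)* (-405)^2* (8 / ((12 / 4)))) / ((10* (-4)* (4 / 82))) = 896670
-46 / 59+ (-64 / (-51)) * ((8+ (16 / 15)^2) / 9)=3012806 / 6093225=0.49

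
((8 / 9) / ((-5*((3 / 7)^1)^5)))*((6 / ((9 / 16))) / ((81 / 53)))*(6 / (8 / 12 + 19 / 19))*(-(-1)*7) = -3192523264 / 1476225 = -2162.63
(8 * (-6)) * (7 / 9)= -37.33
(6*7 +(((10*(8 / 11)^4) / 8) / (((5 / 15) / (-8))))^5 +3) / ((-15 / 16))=29851433399652710737478352 / 672749994932560009201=44372.25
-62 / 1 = -62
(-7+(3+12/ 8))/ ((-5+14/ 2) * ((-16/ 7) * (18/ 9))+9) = 35/ 2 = 17.50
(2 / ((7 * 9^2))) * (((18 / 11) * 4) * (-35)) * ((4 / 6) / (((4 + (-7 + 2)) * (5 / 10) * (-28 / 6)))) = -160 / 693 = -0.23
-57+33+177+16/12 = 463/3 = 154.33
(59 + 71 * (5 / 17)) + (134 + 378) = 10062 / 17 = 591.88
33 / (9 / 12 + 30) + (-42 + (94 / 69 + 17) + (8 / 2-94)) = -318445 / 2829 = -112.56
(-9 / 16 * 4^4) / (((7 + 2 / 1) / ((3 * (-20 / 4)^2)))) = -1200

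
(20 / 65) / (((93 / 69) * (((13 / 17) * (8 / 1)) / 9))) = 3519 / 10478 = 0.34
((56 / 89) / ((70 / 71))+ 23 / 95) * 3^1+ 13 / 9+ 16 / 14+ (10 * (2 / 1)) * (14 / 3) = 52500292 / 532665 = 98.56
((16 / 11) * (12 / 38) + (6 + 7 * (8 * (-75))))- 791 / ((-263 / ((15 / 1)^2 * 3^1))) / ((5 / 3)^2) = -3462.69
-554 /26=-277 /13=-21.31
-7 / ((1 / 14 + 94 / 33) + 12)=-3234 / 6893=-0.47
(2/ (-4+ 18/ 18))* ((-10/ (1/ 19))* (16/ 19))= 320/ 3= 106.67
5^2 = 25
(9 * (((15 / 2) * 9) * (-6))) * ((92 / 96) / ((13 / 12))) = -83835 / 26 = -3224.42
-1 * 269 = -269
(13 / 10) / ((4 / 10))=13 / 4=3.25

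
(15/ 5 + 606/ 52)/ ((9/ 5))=8.14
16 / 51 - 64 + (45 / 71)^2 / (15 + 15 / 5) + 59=-2398123 / 514182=-4.66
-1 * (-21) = 21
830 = 830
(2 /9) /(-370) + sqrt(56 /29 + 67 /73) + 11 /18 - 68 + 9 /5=-218413 /3330 + sqrt(12767627) /2117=-63.90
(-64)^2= 4096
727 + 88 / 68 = 12381 / 17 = 728.29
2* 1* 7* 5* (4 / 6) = 140 / 3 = 46.67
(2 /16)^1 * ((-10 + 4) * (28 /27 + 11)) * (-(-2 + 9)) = 2275 /36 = 63.19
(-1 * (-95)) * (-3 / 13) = -285 / 13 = -21.92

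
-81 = -81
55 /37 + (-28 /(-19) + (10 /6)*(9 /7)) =5.10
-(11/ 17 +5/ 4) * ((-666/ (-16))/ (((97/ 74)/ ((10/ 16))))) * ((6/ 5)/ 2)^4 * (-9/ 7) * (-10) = -1158679161/ 18468800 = -62.74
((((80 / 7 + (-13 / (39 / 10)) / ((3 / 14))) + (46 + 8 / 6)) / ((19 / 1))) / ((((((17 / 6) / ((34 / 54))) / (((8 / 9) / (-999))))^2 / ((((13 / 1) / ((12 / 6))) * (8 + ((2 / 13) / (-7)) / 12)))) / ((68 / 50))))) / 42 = 12933027712 / 86411941460174925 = 0.00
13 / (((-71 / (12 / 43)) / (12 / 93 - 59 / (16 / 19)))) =3.57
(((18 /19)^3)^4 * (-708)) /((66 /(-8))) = 1092048824066310144 /24346464109727771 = 44.85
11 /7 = 1.57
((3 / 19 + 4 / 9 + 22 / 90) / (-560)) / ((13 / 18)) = -181 / 86450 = -0.00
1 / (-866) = -1 / 866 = -0.00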